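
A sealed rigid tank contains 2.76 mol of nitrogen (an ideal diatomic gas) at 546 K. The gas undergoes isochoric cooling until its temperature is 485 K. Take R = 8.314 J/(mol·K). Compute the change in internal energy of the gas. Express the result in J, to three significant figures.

ΔU ≈ -3500 J

Constant volume ⇒ W = 0, so Q = ΔU = nCᵥΔT with Cᵥ = 5R/2 = 20.79 J/(mol·K).
ΔU = (2.76)(20.79)(485 − 546) = -3499 J.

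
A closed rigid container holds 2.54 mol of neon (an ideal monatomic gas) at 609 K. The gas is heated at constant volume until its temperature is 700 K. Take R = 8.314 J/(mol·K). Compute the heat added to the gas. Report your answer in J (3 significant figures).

Q ≈ 2880 J

Constant volume ⇒ W = 0, so Q = ΔU = nCᵥΔT with Cᵥ = 3R/2 = 12.47 J/(mol·K).
ΔU = (2.54)(12.47)(700 − 609) = 2883 J.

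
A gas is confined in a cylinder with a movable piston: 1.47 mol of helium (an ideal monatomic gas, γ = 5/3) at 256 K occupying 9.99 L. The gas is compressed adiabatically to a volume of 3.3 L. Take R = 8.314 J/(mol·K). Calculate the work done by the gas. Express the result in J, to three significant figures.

W ≈ -5130 J

Adiabatic: TV^(γ−1) = const with γ = 5/3.
T₂ = T₁ (V₁/V₂)^(γ−1) = 256 × (9.99/3.3)^0.667 = 256 × 2.093 = 535.7 K.
W_by = nCᵥ(T₁ − T₂) = (1.47)(12.47)(256 − 535.7) = -5128 J.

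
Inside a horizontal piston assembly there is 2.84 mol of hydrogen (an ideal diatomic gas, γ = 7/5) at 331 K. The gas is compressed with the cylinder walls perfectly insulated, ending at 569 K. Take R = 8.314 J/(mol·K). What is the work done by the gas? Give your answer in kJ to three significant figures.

Adiabatic ⇒ Q = 0, so W_by = −ΔU = nCᵥ(T₁ − T₂).
Cᵥ = 5R/2 = 20.79 J/(mol·K).
W = (2.84)(20.79)(331 − 569) = -14049 J.

W ≈ -14.0 kJ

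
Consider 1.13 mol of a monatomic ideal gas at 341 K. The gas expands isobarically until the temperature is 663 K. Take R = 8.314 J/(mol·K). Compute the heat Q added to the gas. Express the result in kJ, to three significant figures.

Q ≈ 7.56 kJ

Isobaric: W = nRΔT = (1.13)(8.314)(322) = 3025 J.
ΔU = nCᵥΔT with Cᵥ = 3R/2: ΔU = (1.13)(12.47)(322) = 4538 J.
Q = ΔU + W = 4538 + 3025 = 7563 J.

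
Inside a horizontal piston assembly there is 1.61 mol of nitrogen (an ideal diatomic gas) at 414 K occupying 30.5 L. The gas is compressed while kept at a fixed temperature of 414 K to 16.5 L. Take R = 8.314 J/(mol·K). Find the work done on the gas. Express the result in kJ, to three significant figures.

Isothermal: W = nRT ln(V₂/V₁).
W = (1.61)(8.314)(414) × ln(16.5/30.5)
  = 5542 × -0.6144
W_by_gas = -3405 J; work on gas = −W_by = 3405 J.

W ≈ 3.40 kJ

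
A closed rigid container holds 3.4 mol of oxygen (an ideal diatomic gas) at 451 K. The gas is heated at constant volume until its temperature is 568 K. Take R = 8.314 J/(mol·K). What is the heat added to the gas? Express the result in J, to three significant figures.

Constant volume ⇒ W = 0, so Q = ΔU = nCᵥΔT with Cᵥ = 5R/2 = 20.79 J/(mol·K).
ΔU = (3.4)(20.79)(568 − 451) = 8268 J.

Q ≈ 8270 J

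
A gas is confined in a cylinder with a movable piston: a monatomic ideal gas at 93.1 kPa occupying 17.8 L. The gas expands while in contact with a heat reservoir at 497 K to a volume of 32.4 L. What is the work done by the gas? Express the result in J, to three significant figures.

Isothermal: W = nRT ln(V₂/V₁) = P₁V₁ ln(V₂/V₁).
P₁V₁ = (93.1 kPa)(17.8 L) = 1657 J.
W = 1657 × ln(32.4/17.8) = 1657 × 0.599
W_by_gas = 992.6 J.

W ≈ 993 J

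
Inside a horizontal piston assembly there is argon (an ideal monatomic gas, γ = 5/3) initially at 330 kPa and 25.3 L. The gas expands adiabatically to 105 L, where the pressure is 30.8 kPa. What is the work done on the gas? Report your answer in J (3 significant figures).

W ≈ -7670 J

Adiabatic: W = (P₁V₁ − P₂V₂)/(γ − 1) with γ = 5/3.
P₁V₁ = 8349 J, P₂V₂ = 3234 J.
W = (8349 − 3234) / 0.6667 = 7672 J.
Work on gas = −W_by = -7672 J.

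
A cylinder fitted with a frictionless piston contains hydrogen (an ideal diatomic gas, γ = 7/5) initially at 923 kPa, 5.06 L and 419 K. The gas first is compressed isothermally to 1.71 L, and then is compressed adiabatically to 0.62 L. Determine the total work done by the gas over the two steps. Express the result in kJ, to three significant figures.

W_total ≈ -10.9 kJ

Step 1 (isothermal): W = P₁V₁ ln(V₂/V₁) = (4670) ln(1.71/5.06) = -5067 J.
After step 1: P = 2731 kPa, V = 1.71 L, T = 419 K.
Step 2 (adiabatic): W = (P₁V₁ − P₂V₂)/(γ−1) = (4670 − 7008)/0.4 = -5844 J.
W_total = -5067 − 5844 = -10911 J.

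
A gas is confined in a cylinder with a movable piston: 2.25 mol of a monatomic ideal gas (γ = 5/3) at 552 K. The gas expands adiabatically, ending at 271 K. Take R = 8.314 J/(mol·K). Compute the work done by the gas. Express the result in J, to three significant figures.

W ≈ 7880 J

Adiabatic ⇒ Q = 0, so W_by = −ΔU = nCᵥ(T₁ − T₂).
Cᵥ = 3R/2 = 12.47 J/(mol·K).
W = (2.25)(12.47)(552 − 271) = 7885 J.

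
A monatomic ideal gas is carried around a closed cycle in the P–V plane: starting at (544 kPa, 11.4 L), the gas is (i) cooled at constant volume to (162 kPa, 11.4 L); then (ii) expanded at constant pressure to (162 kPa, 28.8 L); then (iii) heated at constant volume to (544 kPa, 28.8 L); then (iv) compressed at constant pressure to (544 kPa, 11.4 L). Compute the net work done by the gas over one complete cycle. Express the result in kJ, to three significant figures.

W_net ≈ -6.65 kJ

Constant-volume legs do no work.
W(ii) = (162)(28.8 − 11.4) = 2819 J; W(iv) = (544)(11.4 − 28.8) = -9466 J.
W_net = 2819 − 9466 = -6647 J (the counter-clockwise enclosed area).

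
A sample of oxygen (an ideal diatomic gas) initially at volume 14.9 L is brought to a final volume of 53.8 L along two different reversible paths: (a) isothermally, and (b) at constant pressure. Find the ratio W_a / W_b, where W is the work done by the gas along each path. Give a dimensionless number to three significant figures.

W_a / W_b ≈ 0.492

Path (a) isothermal: W = P₁V₁ ln(V₂/V₁) → W_a/(P₁V₁) = 1.284.
Path (b) isobaric: W = P₁(V₂ − V₁) → W_b/(P₁V₁) = 2.611.
W_a / W_b = 1.284 / 2.611 = 0.4918.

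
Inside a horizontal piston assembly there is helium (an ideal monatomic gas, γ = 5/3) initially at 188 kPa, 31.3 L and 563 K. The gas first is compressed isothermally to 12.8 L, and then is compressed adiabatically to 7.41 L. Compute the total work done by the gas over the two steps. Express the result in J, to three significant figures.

Step 1 (isothermal): W = P₁V₁ ln(V₂/V₁) = (5884) ln(12.8/31.3) = -5262 J.
After step 1: P = 459.7 kPa, V = 12.8 L, T = 563 K.
Step 2 (adiabatic): W = (P₁V₁ − P₂V₂)/(γ−1) = (5884 − 8472)/0.667 = -3881 J.
W_total = -5262 − 3881 = -9142 J.

W_total ≈ -9140 J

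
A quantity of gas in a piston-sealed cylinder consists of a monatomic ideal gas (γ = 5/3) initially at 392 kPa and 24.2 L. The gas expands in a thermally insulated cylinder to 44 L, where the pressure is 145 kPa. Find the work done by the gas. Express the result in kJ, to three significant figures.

W ≈ 4.66 kJ

Adiabatic: W = (P₁V₁ − P₂V₂)/(γ − 1) with γ = 5/3.
P₁V₁ = 9486 J, P₂V₂ = 6380 J.
W = (9486 − 6380) / 0.6667 = 4660 J.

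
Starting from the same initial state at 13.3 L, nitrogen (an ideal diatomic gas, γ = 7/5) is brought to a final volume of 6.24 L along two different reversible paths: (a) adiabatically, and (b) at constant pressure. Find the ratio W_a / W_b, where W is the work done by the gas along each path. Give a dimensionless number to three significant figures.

Path (a) adiabatic: W = P₁V₁(1 − (V₁/V₂)^(γ−1))/(γ−1) → W_a/(P₁V₁) = -0.8838.
Path (b) isobaric: W = P₁(V₂ − V₁) → W_b/(P₁V₁) = -0.5308.
W_a / W_b = -0.8838 / -0.5308 = 1.665.

W_a / W_b ≈ 1.66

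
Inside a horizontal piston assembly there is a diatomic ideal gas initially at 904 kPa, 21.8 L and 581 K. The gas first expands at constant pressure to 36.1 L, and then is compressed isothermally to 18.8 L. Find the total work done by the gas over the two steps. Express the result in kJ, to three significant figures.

W_total ≈ -8.36 kJ

Step 1 (isobaric): W = PΔV = (904 kPa)(36.1 − 21.8 L) = 12927 J.
After step 1: P = 904 kPa, V = 36.1 L, T = 962.1 K.
Step 2 (isothermal): W = P₁V₁ ln(V₂/V₁) = (32634) ln(18.8/36.1) = -21292 J.
W_total = 12927 − 21292 = -8365 J.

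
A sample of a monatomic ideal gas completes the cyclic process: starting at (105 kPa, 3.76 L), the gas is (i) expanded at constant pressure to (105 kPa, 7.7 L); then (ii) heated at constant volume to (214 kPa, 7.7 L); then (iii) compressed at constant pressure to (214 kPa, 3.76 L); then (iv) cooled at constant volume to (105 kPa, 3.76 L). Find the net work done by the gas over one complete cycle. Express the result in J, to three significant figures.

W_net ≈ -429 J

Constant-volume legs do no work.
W(i) = (105)(7.7 − 3.76) = 413.7 J; W(iii) = (214)(3.76 − 7.7) = -843.2 J.
W_net = 413.7 − 843.2 = -429.5 J (the counter-clockwise enclosed area).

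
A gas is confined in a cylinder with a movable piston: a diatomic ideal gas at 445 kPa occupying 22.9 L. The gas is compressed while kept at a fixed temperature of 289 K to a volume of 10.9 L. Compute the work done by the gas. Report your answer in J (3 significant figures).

Isothermal: W = nRT ln(V₂/V₁) = P₁V₁ ln(V₂/V₁).
P₁V₁ = (445 kPa)(22.9 L) = 10190 J.
W = 10190 × ln(10.9/22.9) = 10190 × -0.7424
W_by_gas = -7565 J.

W ≈ -7570 J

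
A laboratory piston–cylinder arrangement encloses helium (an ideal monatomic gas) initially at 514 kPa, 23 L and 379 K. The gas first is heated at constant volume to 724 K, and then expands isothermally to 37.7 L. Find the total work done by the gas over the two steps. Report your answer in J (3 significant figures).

Step 1 (isochoric): W = 0 (constant volume).
After step 1: P = 981.9 kPa (V unchanged).
Step 2 (isothermal): W = P₁V₁ ln(V₂/V₁) = (22583) ln(37.7/23) = 11160 J.
W_total = 0 + 11160 = 11160 J.

W_total ≈ 11200 J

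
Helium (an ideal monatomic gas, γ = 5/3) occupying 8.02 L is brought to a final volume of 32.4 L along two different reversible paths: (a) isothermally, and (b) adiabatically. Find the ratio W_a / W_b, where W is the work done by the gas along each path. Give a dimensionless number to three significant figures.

Path (a) isothermal: W = P₁V₁ ln(V₂/V₁) → W_a/(P₁V₁) = 1.396.
Path (b) adiabatic: W = P₁V₁(1 − (V₁/V₂)^(γ−1))/(γ−1) → W_b/(P₁V₁) = 0.9087.
W_a / W_b = 1.396 / 0.9087 = 1.537.

W_a / W_b ≈ 1.54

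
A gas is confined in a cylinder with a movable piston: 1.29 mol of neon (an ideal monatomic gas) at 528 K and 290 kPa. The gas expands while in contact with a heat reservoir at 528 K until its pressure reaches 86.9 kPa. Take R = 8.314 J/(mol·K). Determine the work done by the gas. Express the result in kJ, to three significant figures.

Isothermal process: W = nRT ln(V₂/V₁) = nRT ln(P₁/P₂).
W = (1.29)(8.314)(528) × ln(290/86.9)
  = 5663 × ln(3.337) = 5663 × 1.205
W_by_gas = 6824 J.

W ≈ 6.82 kJ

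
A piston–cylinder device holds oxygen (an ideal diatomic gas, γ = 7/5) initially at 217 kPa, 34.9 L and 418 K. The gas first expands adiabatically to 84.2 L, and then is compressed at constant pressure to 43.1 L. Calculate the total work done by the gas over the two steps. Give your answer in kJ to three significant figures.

Step 1 (adiabatic): W = (P₁V₁ − P₂V₂)/(γ−1) = (7573 − 5325)/0.4 = 5622 J.
After step 1: P = 63.24 kPa, V = 84.2 L, T = 293.9 K.
Step 2 (isobaric): W = PΔV = (63.24 kPa)(43.1 − 84.2 L) = -2599 J.
W_total = 5622 − 2599 = 3023 J.

W_total ≈ 3.02 kJ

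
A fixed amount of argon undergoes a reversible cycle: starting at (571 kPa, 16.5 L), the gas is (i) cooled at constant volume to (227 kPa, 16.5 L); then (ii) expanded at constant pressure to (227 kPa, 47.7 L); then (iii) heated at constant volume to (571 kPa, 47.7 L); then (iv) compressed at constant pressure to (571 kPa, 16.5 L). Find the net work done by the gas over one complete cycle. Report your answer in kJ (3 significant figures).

W_net ≈ -10.7 kJ

Constant-volume legs do no work.
W(ii) = (227)(47.7 − 16.5) = 7082 J; W(iv) = (571)(16.5 − 47.7) = -17815 J.
W_net = 7082 − 17815 = -10733 J (the counter-clockwise enclosed area).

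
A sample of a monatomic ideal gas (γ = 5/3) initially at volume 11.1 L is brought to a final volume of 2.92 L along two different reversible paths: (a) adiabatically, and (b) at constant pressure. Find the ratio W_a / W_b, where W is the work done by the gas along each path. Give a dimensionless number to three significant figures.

Path (a) adiabatic: W = P₁V₁(1 − (V₁/V₂)^(γ−1))/(γ−1) → W_a/(P₁V₁) = -2.154.
Path (b) isobaric: W = P₁(V₂ − V₁) → W_b/(P₁V₁) = -0.7369.
W_a / W_b = -2.154 / -0.7369 = 2.922.

W_a / W_b ≈ 2.92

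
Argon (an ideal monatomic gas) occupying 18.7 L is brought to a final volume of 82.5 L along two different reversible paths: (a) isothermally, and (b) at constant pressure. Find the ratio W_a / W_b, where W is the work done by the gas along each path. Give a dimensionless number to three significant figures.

W_a / W_b ≈ 0.435

Path (a) isothermal: W = P₁V₁ ln(V₂/V₁) → W_a/(P₁V₁) = 1.484.
Path (b) isobaric: W = P₁(V₂ − V₁) → W_b/(P₁V₁) = 3.412.
W_a / W_b = 1.484 / 3.412 = 0.435.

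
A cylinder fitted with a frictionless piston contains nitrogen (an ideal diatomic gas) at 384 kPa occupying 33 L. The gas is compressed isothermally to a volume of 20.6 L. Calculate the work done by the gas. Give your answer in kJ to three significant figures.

W ≈ -5.97 kJ

Isothermal: W = nRT ln(V₂/V₁) = P₁V₁ ln(V₂/V₁).
P₁V₁ = (384 kPa)(33 L) = 12672 J.
W = 12672 × ln(20.6/33) = 12672 × -0.4712
W_by_gas = -5971 J.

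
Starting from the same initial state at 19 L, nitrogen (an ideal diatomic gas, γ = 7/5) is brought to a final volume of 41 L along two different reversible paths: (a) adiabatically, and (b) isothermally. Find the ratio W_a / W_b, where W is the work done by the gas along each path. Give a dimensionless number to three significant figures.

W_a / W_b ≈ 0.861

Path (a) adiabatic: W = P₁V₁(1 − (V₁/V₂)^(γ−1))/(γ−1) → W_a/(P₁V₁) = 0.6621.
Path (b) isothermal: W = P₁V₁ ln(V₂/V₁) → W_b/(P₁V₁) = 0.7691.
W_a / W_b = 0.6621 / 0.7691 = 0.8608.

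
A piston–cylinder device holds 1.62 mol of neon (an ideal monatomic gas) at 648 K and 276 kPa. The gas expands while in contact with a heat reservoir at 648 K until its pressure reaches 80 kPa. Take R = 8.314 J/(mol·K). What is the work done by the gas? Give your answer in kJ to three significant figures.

W ≈ 10.8 kJ

Isothermal process: W = nRT ln(V₂/V₁) = nRT ln(P₁/P₂).
W = (1.62)(8.314)(648) × ln(276/80)
  = 8728 × ln(3.45) = 8728 × 1.238
W_by_gas = 10808 J.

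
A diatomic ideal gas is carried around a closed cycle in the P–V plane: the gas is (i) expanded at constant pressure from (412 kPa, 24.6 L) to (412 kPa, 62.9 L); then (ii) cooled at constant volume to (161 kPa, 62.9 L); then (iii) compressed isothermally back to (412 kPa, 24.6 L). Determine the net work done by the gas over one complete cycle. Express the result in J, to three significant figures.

W_net ≈ 6270 J

Leg (i): W = PΔV = (412)(62.9 − 24.6) = 15780 J.
Leg (ii): W = 0.
Leg (iii): W = PᵢVᵢ ln(V_f/Vᵢ) = (10127) ln(24.6/62.9) = -9507 J.
W_net = 15780 − 9507 = 6272 J.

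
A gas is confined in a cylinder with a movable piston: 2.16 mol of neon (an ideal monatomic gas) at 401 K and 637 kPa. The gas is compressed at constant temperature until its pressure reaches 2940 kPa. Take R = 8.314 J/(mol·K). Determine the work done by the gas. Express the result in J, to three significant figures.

Isothermal process: W = nRT ln(V₂/V₁) = nRT ln(P₁/P₂).
W = (2.16)(8.314)(401) × ln(637/2940)
  = 7201 × ln(0.2167) = 7201 × -1.529
W_by_gas = -11014 J.

W ≈ -11000 J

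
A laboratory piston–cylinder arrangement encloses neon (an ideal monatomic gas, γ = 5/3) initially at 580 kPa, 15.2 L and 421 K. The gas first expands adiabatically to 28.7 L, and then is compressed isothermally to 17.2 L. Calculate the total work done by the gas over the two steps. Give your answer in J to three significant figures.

Step 1 (adiabatic): W = (P₁V₁ − P₂V₂)/(γ−1) = (8816 − 5771)/0.667 = 4568 J.
After step 1: P = 201.1 kPa, V = 28.7 L, T = 275.6 K.
Step 2 (isothermal): W = P₁V₁ ln(V₂/V₁) = (5771) ln(17.2/28.7) = -2955 J.
W_total = 4568 − 2955 = 1613 J.

W_total ≈ 1610 J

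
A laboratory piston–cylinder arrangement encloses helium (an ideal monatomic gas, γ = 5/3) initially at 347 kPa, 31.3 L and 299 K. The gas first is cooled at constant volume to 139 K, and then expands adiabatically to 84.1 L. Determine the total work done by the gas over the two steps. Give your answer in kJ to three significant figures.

W_total ≈ 3.66 kJ

Step 1 (isochoric): W = 0 (constant volume).
After step 1: P = 161.3 kPa (V unchanged).
Step 2 (adiabatic): W = (P₁V₁ − P₂V₂)/(γ−1) = (5049 − 2612)/0.667 = 3655 J.
W_total = 0 + 3655 = 3655 J.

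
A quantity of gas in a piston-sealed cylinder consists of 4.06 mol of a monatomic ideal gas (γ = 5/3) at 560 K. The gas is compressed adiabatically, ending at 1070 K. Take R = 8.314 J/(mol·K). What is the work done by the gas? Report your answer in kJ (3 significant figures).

Adiabatic ⇒ Q = 0, so W_by = −ΔU = nCᵥ(T₁ − T₂).
Cᵥ = 3R/2 = 12.47 J/(mol·K).
W = (4.06)(12.47)(560 − 1070) = -25822 J.

W ≈ -25.8 kJ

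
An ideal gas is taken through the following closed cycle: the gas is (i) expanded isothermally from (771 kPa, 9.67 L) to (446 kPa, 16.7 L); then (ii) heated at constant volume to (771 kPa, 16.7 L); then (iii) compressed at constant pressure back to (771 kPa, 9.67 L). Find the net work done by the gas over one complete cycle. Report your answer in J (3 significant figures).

Leg (i): W = PᵢVᵢ ln(V_f/Vᵢ) = (7456) ln(16.7/9.67) = 4074 J.
Leg (ii): W = 0.
Leg (iii): W = PΔV = (771)(9.67 − 16.7) = -5420 J.
W_net = 4074 − 5420 = -1347 J.

W_net ≈ -1350 J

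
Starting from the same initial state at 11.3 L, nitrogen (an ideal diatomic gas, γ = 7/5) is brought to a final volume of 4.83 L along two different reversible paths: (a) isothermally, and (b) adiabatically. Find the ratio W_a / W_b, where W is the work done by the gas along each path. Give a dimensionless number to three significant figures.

W_a / W_b ≈ 0.840

Path (a) isothermal: W = P₁V₁ ln(V₂/V₁) → W_a/(P₁V₁) = -0.85.
Path (b) adiabatic: W = P₁V₁(1 − (V₁/V₂)^(γ−1))/(γ−1) → W_b/(P₁V₁) = -1.012.
W_a / W_b = -0.85 / -1.012 = 0.8396.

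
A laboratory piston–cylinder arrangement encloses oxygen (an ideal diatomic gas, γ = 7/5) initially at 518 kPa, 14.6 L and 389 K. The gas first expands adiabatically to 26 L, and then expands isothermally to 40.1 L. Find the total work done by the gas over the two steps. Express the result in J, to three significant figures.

Step 1 (adiabatic): W = (P₁V₁ − P₂V₂)/(γ−1) = (7563 − 6004)/0.4 = 3897 J.
After step 1: P = 230.9 kPa, V = 26 L, T = 308.8 K.
Step 2 (isothermal): W = P₁V₁ ln(V₂/V₁) = (6004) ln(40.1/26) = 2601 J.
W_total = 3897 + 2601 = 6499 J.

W_total ≈ 6500 J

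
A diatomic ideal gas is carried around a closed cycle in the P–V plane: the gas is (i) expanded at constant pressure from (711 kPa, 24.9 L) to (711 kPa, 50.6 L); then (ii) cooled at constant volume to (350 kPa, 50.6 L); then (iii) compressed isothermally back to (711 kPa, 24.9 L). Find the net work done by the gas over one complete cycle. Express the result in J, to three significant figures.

W_net ≈ 5710 J

Leg (i): W = PΔV = (711)(50.6 − 24.9) = 18273 J.
Leg (ii): W = 0.
Leg (iii): W = PᵢVᵢ ln(V_f/Vᵢ) = (17710) ln(24.9/50.6) = -12558 J.
W_net = 18273 − 12558 = 5715 J.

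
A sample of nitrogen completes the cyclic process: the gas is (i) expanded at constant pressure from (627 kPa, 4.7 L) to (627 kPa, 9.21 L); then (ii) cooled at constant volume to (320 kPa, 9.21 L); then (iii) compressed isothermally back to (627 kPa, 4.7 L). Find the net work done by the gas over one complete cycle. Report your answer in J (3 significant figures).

Leg (i): W = PΔV = (627)(9.21 − 4.7) = 2828 J.
Leg (ii): W = 0.
Leg (iii): W = PᵢVᵢ ln(V_f/Vᵢ) = (2947) ln(4.7/9.21) = -1983 J.
W_net = 2828 − 1983 = 845.1 J.

W_net ≈ 845 J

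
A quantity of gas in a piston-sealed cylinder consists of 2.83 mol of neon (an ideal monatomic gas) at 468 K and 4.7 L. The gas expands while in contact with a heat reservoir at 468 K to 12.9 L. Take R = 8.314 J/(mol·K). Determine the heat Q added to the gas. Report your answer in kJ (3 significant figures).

Isothermal ⇒ ΔU = 0, so Q = W = nRT ln(V₂/V₁).
Q = (2.83)(8.314)(468) ln(12.9/4.7) = 11011 × 1.01 = 11118 J.

Q ≈ 11.1 kJ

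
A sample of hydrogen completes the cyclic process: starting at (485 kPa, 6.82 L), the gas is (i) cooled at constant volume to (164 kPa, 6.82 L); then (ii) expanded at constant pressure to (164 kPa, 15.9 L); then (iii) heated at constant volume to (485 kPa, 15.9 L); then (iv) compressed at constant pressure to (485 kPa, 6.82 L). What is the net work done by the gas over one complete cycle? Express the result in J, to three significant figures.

Constant-volume legs do no work.
W(ii) = (164)(15.9 − 6.82) = 1489 J; W(iv) = (485)(6.82 − 15.9) = -4404 J.
W_net = 1489 − 4404 = -2915 J (the counter-clockwise enclosed area).

W_net ≈ -2910 J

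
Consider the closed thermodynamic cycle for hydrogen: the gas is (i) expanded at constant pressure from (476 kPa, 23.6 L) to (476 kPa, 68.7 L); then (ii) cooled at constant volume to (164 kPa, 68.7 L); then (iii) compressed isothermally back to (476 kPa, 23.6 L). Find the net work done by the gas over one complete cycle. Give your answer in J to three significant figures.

Leg (i): W = PΔV = (476)(68.7 − 23.6) = 21468 J.
Leg (ii): W = 0.
Leg (iii): W = PᵢVᵢ ln(V_f/Vᵢ) = (11267) ln(23.6/68.7) = -12039 J.
W_net = 21468 − 12039 = 9429 J.

W_net ≈ 9430 J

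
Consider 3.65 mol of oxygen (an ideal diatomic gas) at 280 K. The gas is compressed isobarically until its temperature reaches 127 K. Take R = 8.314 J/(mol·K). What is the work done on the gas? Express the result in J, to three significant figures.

W ≈ 4640 J

Isobaric: W = P ΔV = nR ΔT.
W = (3.65)(8.314)(127 − 280) = -4643 J.
Work on gas = −W_by = 4643 J.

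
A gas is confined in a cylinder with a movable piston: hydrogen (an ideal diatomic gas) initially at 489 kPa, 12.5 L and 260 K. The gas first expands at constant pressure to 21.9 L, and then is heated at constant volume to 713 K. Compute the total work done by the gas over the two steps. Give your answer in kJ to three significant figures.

W_total ≈ 4.60 kJ

Step 1 (isobaric): W = PΔV = (489 kPa)(21.9 − 12.5 L) = 4597 J.
Step 2 (isochoric): W = 0 (constant volume).
W_total = 4597 + 0 = 4597 J.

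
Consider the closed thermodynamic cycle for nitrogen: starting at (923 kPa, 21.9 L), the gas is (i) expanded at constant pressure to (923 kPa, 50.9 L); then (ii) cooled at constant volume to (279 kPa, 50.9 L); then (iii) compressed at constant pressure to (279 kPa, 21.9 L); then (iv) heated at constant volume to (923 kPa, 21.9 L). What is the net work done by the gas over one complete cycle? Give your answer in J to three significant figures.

Constant-volume legs do no work.
W(i) = (923)(50.9 − 21.9) = 26767 J; W(iii) = (279)(21.9 − 50.9) = -8091 J.
W_net = 26767 − 8091 = 18676 J (the clockwise enclosed area).

W_net ≈ 18700 J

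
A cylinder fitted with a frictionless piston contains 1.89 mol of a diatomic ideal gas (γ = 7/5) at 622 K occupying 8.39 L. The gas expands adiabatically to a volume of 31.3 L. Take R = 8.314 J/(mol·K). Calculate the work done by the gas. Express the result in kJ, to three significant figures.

W ≈ 10.0 kJ

Adiabatic: TV^(γ−1) = const with γ = 7/5.
T₂ = T₁ (V₁/V₂)^(γ−1) = 622 × (8.39/31.3)^0.4 = 622 × 0.5906 = 367.3 K.
W_by = nCᵥ(T₁ − T₂) = (1.89)(20.79)(622 − 367.3) = 10004 J.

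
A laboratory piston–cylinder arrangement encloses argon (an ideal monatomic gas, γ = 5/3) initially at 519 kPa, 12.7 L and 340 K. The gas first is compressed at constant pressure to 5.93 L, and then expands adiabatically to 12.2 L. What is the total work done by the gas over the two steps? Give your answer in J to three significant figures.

Step 1 (isobaric): W = PΔV = (519 kPa)(5.93 − 12.7 L) = -3514 J.
After step 1: P = 519 kPa, V = 5.93 L, T = 158.8 K.
Step 2 (adiabatic): W = (P₁V₁ − P₂V₂)/(γ−1) = (3078 − 1903)/0.667 = 1763 J.
W_total = -3514 + 1763 = -1751 J.

W_total ≈ -1750 J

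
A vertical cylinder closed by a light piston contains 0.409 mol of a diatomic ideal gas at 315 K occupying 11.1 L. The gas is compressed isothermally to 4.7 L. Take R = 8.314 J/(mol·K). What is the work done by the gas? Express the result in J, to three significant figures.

Isothermal: W = nRT ln(V₂/V₁).
W = (0.409)(8.314)(315) × ln(4.7/11.1)
  = 1071 × -0.8594
W_by_gas = -920.5 J.

W ≈ -921 J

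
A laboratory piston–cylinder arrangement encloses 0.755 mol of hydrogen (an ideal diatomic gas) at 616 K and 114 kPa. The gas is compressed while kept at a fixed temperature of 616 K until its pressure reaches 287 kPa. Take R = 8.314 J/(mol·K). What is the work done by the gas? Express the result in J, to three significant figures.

Isothermal process: W = nRT ln(V₂/V₁) = nRT ln(P₁/P₂).
W = (0.755)(8.314)(616) × ln(114/287)
  = 3867 × ln(0.3972) = 3867 × -0.9233
W_by_gas = -3570 J.

W ≈ -3570 J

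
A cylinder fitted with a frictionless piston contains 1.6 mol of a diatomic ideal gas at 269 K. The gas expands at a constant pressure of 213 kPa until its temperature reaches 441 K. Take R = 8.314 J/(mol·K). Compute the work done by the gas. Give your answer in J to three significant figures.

Isobaric: W = P ΔV = nR ΔT.
W = (1.6)(8.314)(441 − 269) = 2288 J.

W ≈ 2290 J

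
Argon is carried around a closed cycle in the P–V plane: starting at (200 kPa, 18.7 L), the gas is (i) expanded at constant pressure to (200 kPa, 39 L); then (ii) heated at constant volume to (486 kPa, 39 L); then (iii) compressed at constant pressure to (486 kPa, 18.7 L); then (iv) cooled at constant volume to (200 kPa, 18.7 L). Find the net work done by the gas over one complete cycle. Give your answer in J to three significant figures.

W_net ≈ -5810 J

Constant-volume legs do no work.
W(i) = (200)(39 − 18.7) = 4060 J; W(iii) = (486)(18.7 − 39) = -9866 J.
W_net = 4060 − 9866 = -5806 J (the counter-clockwise enclosed area).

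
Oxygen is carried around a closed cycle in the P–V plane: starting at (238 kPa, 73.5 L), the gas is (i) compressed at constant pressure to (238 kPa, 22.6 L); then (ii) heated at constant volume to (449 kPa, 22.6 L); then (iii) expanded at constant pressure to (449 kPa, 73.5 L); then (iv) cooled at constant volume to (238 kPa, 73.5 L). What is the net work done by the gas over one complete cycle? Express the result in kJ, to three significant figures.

W_net ≈ 10.7 kJ

Constant-volume legs do no work.
W(i) = (238)(22.6 − 73.5) = -12114 J; W(iii) = (449)(73.5 − 22.6) = 22854 J.
W_net = -12114 + 22854 = 10740 J (the clockwise enclosed area).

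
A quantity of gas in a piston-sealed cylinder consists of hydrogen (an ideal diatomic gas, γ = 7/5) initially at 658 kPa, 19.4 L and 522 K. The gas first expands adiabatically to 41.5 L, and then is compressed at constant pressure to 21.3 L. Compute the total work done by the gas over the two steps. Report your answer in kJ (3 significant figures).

W_total ≈ 3.79 kJ

Step 1 (adiabatic): W = (P₁V₁ − P₂V₂)/(γ−1) = (12765 − 9417)/0.4 = 8370 J.
After step 1: P = 226.9 kPa, V = 41.5 L, T = 385.1 K.
Step 2 (isobaric): W = PΔV = (226.9 kPa)(21.3 − 41.5 L) = -4584 J.
W_total = 8370 − 4584 = 3786 J.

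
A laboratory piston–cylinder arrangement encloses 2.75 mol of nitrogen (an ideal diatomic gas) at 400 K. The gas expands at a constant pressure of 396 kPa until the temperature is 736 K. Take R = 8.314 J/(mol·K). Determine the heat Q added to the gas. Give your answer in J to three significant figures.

Q ≈ 26900 J

Isobaric: W = nRΔT = (2.75)(8.314)(336) = 7682 J.
ΔU = nCᵥΔT with Cᵥ = 5R/2: ΔU = (2.75)(20.79)(336) = 19205 J.
Q = ΔU + W = 19205 + 7682 = 26887 J.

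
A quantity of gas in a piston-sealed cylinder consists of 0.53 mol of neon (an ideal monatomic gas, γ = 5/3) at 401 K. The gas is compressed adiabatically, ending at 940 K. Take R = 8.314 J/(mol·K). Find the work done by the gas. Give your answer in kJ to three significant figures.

Adiabatic ⇒ Q = 0, so W_by = −ΔU = nCᵥ(T₁ − T₂).
Cᵥ = 3R/2 = 12.47 J/(mol·K).
W = (0.53)(12.47)(401 − 940) = -3563 J.

W ≈ -3.56 kJ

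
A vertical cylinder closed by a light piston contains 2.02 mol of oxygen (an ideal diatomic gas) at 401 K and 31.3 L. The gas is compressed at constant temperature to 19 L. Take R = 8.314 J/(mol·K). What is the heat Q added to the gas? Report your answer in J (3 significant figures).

Q ≈ -3360 J

Isothermal ⇒ ΔU = 0, so Q = W = nRT ln(V₂/V₁).
Q = (2.02)(8.314)(401) ln(19/31.3) = 6735 × -0.4992 = -3362 J.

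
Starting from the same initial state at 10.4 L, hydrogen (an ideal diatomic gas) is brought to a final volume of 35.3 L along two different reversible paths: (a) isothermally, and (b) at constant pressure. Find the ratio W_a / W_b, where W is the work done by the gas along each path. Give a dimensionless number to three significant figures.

Path (a) isothermal: W = P₁V₁ ln(V₂/V₁) → W_a/(P₁V₁) = 1.222.
Path (b) isobaric: W = P₁(V₂ − V₁) → W_b/(P₁V₁) = 2.394.
W_a / W_b = 1.222 / 2.394 = 0.5104.

W_a / W_b ≈ 0.510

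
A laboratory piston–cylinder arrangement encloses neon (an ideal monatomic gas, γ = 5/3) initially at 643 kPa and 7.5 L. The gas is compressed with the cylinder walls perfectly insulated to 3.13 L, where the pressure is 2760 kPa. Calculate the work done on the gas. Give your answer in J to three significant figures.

W ≈ 5720 J

Adiabatic: W = (P₁V₁ − P₂V₂)/(γ − 1) with γ = 5/3.
P₁V₁ = 4822 J, P₂V₂ = 8639 J.
W = (4822 − 8639) / 0.6667 = -5724 J.
Work on gas = −W_by = 5724 J.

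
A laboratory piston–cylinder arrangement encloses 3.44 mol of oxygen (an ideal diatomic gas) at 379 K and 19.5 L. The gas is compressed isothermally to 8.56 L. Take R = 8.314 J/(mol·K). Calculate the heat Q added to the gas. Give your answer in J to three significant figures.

Q ≈ -8920 J

Isothermal ⇒ ΔU = 0, so Q = W = nRT ln(V₂/V₁).
Q = (3.44)(8.314)(379) ln(8.56/19.5) = 10839 × -0.8233 = -8924 J.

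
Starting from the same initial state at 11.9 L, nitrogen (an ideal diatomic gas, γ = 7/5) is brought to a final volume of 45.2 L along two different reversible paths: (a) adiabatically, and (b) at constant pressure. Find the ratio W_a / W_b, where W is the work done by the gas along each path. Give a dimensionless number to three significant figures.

Path (a) adiabatic: W = P₁V₁(1 − (V₁/V₂)^(γ−1))/(γ−1) → W_a/(P₁V₁) = 1.034.
Path (b) isobaric: W = P₁(V₂ − V₁) → W_b/(P₁V₁) = 2.798.
W_a / W_b = 1.034 / 2.798 = 0.3695.

W_a / W_b ≈ 0.370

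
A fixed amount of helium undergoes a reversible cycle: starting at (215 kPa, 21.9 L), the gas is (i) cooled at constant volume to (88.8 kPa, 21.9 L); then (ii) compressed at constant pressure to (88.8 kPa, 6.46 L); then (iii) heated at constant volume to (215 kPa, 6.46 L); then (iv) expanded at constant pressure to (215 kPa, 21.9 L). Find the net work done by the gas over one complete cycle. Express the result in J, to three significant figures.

W_net ≈ 1950 J

Constant-volume legs do no work.
W(ii) = (88.8)(6.46 − 21.9) = -1371 J; W(iv) = (215)(21.9 − 6.46) = 3320 J.
W_net = -1371 + 3320 = 1949 J (the clockwise enclosed area).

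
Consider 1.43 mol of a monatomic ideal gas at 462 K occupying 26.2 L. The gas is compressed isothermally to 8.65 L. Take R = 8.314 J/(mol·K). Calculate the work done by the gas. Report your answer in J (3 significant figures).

Isothermal: W = nRT ln(V₂/V₁).
W = (1.43)(8.314)(462) × ln(8.65/26.2)
  = 5493 × -1.108
W_by_gas = -6087 J.

W ≈ -6090 J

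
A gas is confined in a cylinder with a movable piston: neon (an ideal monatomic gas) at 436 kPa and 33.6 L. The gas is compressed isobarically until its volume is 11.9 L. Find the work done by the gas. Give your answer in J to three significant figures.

Isobaric: W = P ΔV.
W = (436 kPa)(11.9 − 33.6 L) = (436)(-21.7) = -9461 J.

W ≈ -9460 J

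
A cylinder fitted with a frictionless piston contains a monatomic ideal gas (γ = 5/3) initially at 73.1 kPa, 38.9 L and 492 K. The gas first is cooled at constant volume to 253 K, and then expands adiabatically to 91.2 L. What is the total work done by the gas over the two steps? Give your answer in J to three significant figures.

Step 1 (isochoric): W = 0 (constant volume).
After step 1: P = 37.59 kPa (V unchanged).
Step 2 (adiabatic): W = (P₁V₁ − P₂V₂)/(γ−1) = (1462 − 828.6)/0.667 = 950.5 J.
W_total = 0 + 950.5 = 950.5 J.

W_total ≈ 951 J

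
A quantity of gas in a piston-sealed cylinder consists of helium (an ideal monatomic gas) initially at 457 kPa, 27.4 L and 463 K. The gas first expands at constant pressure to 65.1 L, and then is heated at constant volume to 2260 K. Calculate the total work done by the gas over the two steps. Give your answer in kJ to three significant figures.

W_total ≈ 17.2 kJ

Step 1 (isobaric): W = PΔV = (457 kPa)(65.1 − 27.4 L) = 17229 J.
Step 2 (isochoric): W = 0 (constant volume).
W_total = 17229 + 0 = 17229 J.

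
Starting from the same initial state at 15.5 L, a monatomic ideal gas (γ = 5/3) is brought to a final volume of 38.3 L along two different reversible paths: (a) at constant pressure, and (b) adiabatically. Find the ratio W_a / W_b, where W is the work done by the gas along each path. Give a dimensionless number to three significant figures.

Path (a) isobaric: W = P₁(V₂ − V₁) → W_a/(P₁V₁) = 1.471.
Path (b) adiabatic: W = P₁V₁(1 − (V₁/V₂)^(γ−1))/(γ−1) → W_b/(P₁V₁) = 0.6793.
W_a / W_b = 1.471 / 0.6793 = 2.165.

W_a / W_b ≈ 2.17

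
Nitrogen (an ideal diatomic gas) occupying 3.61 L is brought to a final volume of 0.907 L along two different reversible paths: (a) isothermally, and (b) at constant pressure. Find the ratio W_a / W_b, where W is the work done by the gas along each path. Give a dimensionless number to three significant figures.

W_a / W_b ≈ 1.84

Path (a) isothermal: W = P₁V₁ ln(V₂/V₁) → W_a/(P₁V₁) = -1.381.
Path (b) isobaric: W = P₁(V₂ − V₁) → W_b/(P₁V₁) = -0.7488.
W_a / W_b = -1.381 / -0.7488 = 1.845.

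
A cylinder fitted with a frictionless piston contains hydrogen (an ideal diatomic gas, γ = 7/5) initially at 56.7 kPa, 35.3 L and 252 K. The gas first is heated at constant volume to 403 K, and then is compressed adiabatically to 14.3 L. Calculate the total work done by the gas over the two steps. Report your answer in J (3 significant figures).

Step 1 (isochoric): W = 0 (constant volume).
After step 1: P = 90.68 kPa (V unchanged).
Step 2 (adiabatic): W = (P₁V₁ − P₂V₂)/(γ−1) = (3201 − 4594)/0.4 = -3484 J.
W_total = 0 − 3484 = -3484 J.

W_total ≈ -3480 J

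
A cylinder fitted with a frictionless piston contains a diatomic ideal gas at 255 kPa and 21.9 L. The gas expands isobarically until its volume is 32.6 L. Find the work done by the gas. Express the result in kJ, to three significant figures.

Isobaric: W = P ΔV.
W = (255 kPa)(32.6 − 21.9 L) = (255)(10.7) = 2729 J.

W ≈ 2.73 kJ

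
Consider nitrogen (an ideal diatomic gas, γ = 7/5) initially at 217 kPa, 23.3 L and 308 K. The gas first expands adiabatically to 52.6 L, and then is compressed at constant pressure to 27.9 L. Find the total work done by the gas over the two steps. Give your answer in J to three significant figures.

W_total ≈ 1800 J

Step 1 (adiabatic): W = (P₁V₁ − P₂V₂)/(γ−1) = (5056 − 3651)/0.4 = 3514 J.
After step 1: P = 69.4 kPa, V = 52.6 L, T = 222.4 K.
Step 2 (isobaric): W = PΔV = (69.4 kPa)(27.9 − 52.6 L) = -1714 J.
W_total = 3514 − 1714 = 1800 J.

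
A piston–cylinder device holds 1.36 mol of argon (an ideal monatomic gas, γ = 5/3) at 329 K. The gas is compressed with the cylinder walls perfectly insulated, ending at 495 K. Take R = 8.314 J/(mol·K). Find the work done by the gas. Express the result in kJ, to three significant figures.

Adiabatic ⇒ Q = 0, so W_by = −ΔU = nCᵥ(T₁ − T₂).
Cᵥ = 3R/2 = 12.47 J/(mol·K).
W = (1.36)(12.47)(329 − 495) = -2815 J.

W ≈ -2.82 kJ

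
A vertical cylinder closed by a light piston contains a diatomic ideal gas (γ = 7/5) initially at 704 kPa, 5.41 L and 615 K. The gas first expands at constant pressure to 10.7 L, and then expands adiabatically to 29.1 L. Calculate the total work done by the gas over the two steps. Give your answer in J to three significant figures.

W_total ≈ 9940 J

Step 1 (isobaric): W = PΔV = (704 kPa)(10.7 − 5.41 L) = 3724 J.
After step 1: P = 704 kPa, V = 10.7 L, T = 1216 K.
Step 2 (adiabatic): W = (P₁V₁ − P₂V₂)/(γ−1) = (7533 − 5048)/0.4 = 6211 J.
W_total = 3724 + 6211 = 9935 J.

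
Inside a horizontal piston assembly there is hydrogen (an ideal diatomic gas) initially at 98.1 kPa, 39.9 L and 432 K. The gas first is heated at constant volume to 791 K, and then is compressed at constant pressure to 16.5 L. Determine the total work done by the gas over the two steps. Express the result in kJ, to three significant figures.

Step 1 (isochoric): W = 0 (constant volume).
After step 1: P = 179.6 kPa (V unchanged).
Step 2 (isobaric): W = PΔV = (179.6 kPa)(16.5 − 39.9 L) = -4203 J.
W_total = 0 − 4203 = -4203 J.

W_total ≈ -4.20 kJ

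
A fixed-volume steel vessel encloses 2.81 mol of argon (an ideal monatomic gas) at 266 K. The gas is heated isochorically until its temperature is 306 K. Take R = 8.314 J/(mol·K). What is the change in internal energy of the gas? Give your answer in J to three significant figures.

Constant volume ⇒ W = 0, so Q = ΔU = nCᵥΔT with Cᵥ = 3R/2 = 12.47 J/(mol·K).
ΔU = (2.81)(12.47)(306 − 266) = 1402 J.

ΔU ≈ 1400 J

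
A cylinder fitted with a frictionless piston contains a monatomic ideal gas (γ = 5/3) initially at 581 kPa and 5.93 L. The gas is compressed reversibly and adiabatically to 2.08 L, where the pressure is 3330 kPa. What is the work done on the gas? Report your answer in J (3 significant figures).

W ≈ 5220 J

Adiabatic: W = (P₁V₁ − P₂V₂)/(γ − 1) with γ = 5/3.
P₁V₁ = 3445 J, P₂V₂ = 6926 J.
W = (3445 − 6926) / 0.6667 = -5222 J.
Work on gas = −W_by = 5222 J.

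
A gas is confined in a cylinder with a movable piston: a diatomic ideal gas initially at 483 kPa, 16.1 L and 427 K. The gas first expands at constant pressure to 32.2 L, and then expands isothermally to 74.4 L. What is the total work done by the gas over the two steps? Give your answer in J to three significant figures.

Step 1 (isobaric): W = PΔV = (483 kPa)(32.2 − 16.1 L) = 7776 J.
After step 1: P = 483 kPa, V = 32.2 L, T = 854 K.
Step 2 (isothermal): W = P₁V₁ ln(V₂/V₁) = (15553) ln(74.4/32.2) = 13025 J.
W_total = 7776 + 13025 = 20801 J.

W_total ≈ 20800 J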